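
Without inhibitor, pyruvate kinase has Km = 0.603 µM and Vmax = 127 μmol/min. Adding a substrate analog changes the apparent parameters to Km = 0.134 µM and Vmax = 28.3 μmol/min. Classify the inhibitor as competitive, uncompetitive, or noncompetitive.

Both Km and Vmax decrease by the same factor (~4.49-fold) — characteristic of uncompetitive inhibition.

uncompetitive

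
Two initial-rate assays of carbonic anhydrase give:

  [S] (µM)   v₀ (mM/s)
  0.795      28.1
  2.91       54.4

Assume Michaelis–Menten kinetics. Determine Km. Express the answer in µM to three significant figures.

1.58 µM

From v = Vmax[S]/(Km+[S]), each point gives Vmax = v(Km+[S])/[S].
Equating: 28.1(Km+0.795)/0.795 = 54.4(Km+2.91)/2.91.
35.35·Km + 28.1 = 18.69·Km + 54.4, so (35.35 − 18.69)·Km = 54.4 − 28.1.
Km = 26.30/16.65 = 1.58 µM; then Vmax = 28.1(1.58+0.795)/0.795 = 83.9 mM/s.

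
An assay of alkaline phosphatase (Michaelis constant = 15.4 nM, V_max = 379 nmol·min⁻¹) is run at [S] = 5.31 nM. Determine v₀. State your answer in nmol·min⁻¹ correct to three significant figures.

[S]/(Km+[S]) = 5.31/20.71 = 0.2564, the fractional saturation.
v = 0.2564 × Vmax = 0.2564 × 379 = 97.2 nmol·min⁻¹.

97.2 nmol·min⁻¹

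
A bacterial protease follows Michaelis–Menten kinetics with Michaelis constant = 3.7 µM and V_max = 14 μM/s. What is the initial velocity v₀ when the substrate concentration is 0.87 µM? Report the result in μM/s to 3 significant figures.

2.67 μM/s

v = Vmax·[S]/(Km + [S]) = 14 × 0.87 / (3.7 + 0.87)
  = 12.18 / 4.570 = 2.67 μM/s.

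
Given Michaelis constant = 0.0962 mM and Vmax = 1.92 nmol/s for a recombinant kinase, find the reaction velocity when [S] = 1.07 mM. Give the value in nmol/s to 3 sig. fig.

1.76 nmol/s

v = Vmax·[S]/(Km + [S]) = 1.92 × 1.07 / (0.0962 + 1.07)
  = 2.054 / 1.166 = 1.76 nmol/s.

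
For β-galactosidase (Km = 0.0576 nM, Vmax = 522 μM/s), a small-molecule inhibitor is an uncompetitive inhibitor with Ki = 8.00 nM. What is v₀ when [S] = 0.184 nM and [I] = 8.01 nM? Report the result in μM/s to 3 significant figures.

α = 1 + [I]/Ki = 1 + 8.01/8.00 = 2.001.
For an uncompetitive inhibitor, both parameters are divided by α, giving Vmax/α and Km/α: Km,app = 0.0288 nM, Vmax,app = 261 μM/s.
v = Vmax,app·[S]/(Km,app + [S]) = 261 × 0.184/(0.0288 + 0.184) = 226 μM/s.

226 μM/s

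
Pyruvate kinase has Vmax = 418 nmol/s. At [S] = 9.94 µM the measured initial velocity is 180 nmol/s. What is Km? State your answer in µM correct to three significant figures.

From v = Vmax[S]/(Km+[S]), Km = [S](Vmax − v)/v.
Km = 9.94 × (418 − 180) / 180 = 2366/180 = 13.1 µM.

13.1 µM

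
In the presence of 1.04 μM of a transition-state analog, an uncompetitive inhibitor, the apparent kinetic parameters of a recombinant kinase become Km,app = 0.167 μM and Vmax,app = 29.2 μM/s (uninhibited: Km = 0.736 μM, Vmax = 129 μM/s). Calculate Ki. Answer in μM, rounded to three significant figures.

Uncompetitive: Vmax,app = Vmax/α (and Km,app = Km/α) with α = 1 + [I]/Ki.
α = Vmax/Vmax,app = 129/29.2 = 4.418.
Ki = [I]/(α − 1) = 1.04/3.418 = 0.304 μM.

0.304 μM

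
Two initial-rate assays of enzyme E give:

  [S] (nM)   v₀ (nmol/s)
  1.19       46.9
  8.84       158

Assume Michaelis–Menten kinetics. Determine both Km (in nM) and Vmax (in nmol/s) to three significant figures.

Km = 5.16 nM; Vmax = 250 nmol/s

In reciprocal form, 1/v = (Km/Vmax)·(1/[S]) + 1/Vmax. The two points give (1/[S], 1/v) = (0.8403, 0.02132) and (0.1131, 0.006329).
Slope = (0.02132 − 0.006329)/(0.8403 − 0.1131) = 0.02062; intercept = 0.02132 − 0.02062×0.8403 = 0.003997.
Vmax = 1/intercept = 250 nmol/s; Km = slope × Vmax = 0.02062 × 250 = 5.16 nM.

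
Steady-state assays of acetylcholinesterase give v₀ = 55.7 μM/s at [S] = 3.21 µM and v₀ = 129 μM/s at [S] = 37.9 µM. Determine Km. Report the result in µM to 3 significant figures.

5.26 µM

In reciprocal form, 1/v = (Km/Vmax)·(1/[S]) + 1/Vmax. The two points give (1/[S], 1/v) = (0.3115, 0.01795) and (0.02639, 0.007752).
Slope = (0.01795 − 0.007752)/(0.3115 − 0.02639) = 0.03578; intercept = 0.01795 − 0.03578×0.3115 = 0.006808.
Vmax = 1/intercept = 147 μM/s; Km = slope × Vmax = 0.03578 × 147 = 5.26 µM.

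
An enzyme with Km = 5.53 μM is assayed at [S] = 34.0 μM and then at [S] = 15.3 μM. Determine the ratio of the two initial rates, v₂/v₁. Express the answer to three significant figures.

The fractional saturations are [S]/(Km+[S]) = 34.0/39.53 = 0.8601 and 15.3/20.83 = 0.7345.
v₂/v₁ is just their ratio: 0.7345/0.8601 = 0.854.

0.854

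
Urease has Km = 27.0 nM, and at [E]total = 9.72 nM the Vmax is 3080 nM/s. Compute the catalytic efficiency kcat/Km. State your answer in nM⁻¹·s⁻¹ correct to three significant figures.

kcat = Vmax/[E]total = 3080/9.72 = 317 s⁻¹.
kcat/Km = 317/27.0 = 11.7 nM⁻¹·s⁻¹.

11.7 nM⁻¹·s⁻¹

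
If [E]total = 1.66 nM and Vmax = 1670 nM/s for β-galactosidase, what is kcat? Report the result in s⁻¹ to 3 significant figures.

kcat = Vmax/[E]total = 1670 nM/s / 1.66 nM = 1010 s⁻¹.

1010 s⁻¹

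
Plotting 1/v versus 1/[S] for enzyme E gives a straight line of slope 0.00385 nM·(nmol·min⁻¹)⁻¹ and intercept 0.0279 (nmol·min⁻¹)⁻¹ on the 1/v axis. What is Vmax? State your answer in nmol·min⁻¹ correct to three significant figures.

The y-intercept of a Lineweaver–Burk plot equals 1/Vmax, so Vmax = 1/0.0279 = 35.8 nmol·min⁻¹.

35.8 nmol·min⁻¹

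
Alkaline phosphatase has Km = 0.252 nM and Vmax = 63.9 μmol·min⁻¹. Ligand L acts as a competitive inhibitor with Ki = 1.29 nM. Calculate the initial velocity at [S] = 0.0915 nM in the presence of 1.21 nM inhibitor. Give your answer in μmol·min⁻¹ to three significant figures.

10.1 μmol·min⁻¹

With α = 1 + [I]/Ki = 1 + 1.21/1.29 = 1.938, the competitive rate law is v = Vmax[S] / (αKm + [S]).
v = 63.9×0.0915 / (1.938×0.252 + 0.0915) = 5.847/0.5799 = 10.1 μmol·min⁻¹.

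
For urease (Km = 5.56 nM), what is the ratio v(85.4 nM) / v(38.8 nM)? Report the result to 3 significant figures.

The fractional saturations are [S]/(Km+[S]) = 38.8/44.36 = 0.8747 and 85.4/90.96 = 0.9389.
v₂/v₁ is just their ratio: 0.9389/0.8747 = 1.07.

1.07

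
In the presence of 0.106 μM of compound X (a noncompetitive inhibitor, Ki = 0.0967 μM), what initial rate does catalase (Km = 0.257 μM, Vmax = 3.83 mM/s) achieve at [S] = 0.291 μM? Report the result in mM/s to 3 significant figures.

With α = 1 + [I]/Ki = 1 + 0.106/0.0967 = 2.096, the noncompetitive rate law is v = (Vmax/α)·[S] / (Km + [S]).
v = (3.83/2.096)×0.291 / (0.257 + 0.291) = 0.5317/0.5480 = 0.970 mM/s.

0.970 mM/s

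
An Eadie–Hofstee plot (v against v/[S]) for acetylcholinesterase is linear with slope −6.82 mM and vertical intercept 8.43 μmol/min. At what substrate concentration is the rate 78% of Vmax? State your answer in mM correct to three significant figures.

24.2 mM

The Eadie–Hofstee slope gives Km = 6.82 mM (slope = −Km).
v/Vmax = [S]/(Km+[S]) = 0.78 ⇒ [S] = Km·0.78/(1−0.78) = 6.82 × 3.545 = 24.2 mM.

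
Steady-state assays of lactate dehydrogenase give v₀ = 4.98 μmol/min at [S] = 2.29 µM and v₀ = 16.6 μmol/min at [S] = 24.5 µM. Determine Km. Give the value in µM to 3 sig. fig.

In reciprocal form, 1/v = (Km/Vmax)·(1/[S]) + 1/Vmax. The two points give (1/[S], 1/v) = (0.4367, 0.2008) and (0.04082, 0.06024).
Slope = (0.2008 − 0.06024)/(0.4367 − 0.04082) = 0.3551; intercept = 0.2008 − 0.3551×0.4367 = 0.04575.
Vmax = 1/intercept = 21.9 μmol/min; Km = slope × Vmax = 0.3551 × 21.9 = 7.76 µM.

7.76 µM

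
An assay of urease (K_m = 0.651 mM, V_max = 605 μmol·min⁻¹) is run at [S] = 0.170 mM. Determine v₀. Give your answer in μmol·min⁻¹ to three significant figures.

125 μmol·min⁻¹

[S]/(Km+[S]) = 0.170/0.8210 = 0.2071, the fractional saturation.
v = 0.2071 × Vmax = 0.2071 × 605 = 125 μmol·min⁻¹.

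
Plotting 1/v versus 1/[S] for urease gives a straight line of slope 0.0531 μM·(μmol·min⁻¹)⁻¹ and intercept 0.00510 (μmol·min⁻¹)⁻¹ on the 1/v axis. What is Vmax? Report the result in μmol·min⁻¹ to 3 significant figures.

The y-intercept of a Lineweaver–Burk plot equals 1/Vmax, so Vmax = 1/0.00510 = 196 μmol·min⁻¹.

196 μmol·min⁻¹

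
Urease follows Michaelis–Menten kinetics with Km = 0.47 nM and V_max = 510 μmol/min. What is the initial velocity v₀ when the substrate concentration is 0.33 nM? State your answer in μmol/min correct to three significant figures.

[S]/(Km+[S]) = 0.33/0.8000 = 0.4125, the fractional saturation.
v = 0.4125 × Vmax = 0.4125 × 510 = 210 μmol/min.

210 μmol/min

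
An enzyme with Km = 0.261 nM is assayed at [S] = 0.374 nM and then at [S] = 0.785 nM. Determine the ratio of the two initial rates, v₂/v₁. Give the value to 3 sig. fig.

Since Vmax cancels, v₂/v₁ = [S]₂(Km+[S]₁) / [S]₁(Km+[S]₂).
= 0.785×(0.261+0.374) / (0.374×(0.261+0.785)) = 0.4985/0.3912 = 1.27.

1.27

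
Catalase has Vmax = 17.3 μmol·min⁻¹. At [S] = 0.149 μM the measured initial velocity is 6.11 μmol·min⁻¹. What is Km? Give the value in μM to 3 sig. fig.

v/Vmax = 6.11/17.3 = 0.3532 = [S]/(Km+[S]).
So Km + [S] = [S]/0.3532 = 0.4219 μM, giving Km = 0.4219 − 0.149 = 0.273 μM.

0.273 μM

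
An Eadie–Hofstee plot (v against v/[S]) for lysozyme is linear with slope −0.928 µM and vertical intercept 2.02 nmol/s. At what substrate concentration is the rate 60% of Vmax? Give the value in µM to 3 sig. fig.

The Eadie–Hofstee slope gives Km = 0.928 µM (slope = −Km).
v/Vmax = [S]/(Km+[S]) = 0.6 ⇒ [S] = Km·0.6/(1−0.6) = 0.928 × 1.500 = 1.39 µM.

1.39 µM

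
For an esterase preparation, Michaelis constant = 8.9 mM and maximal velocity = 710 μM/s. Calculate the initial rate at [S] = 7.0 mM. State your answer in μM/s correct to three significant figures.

313 μM/s

v = Vmax·[S]/(Km + [S]) = 710 × 7.0 / (8.9 + 7.0)
  = 4970 / 15.90 = 313 μM/s.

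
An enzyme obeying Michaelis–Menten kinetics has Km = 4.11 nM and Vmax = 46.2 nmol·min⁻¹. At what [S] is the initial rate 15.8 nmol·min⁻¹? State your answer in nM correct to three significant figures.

Rearranging v = Vmax[S]/(Km+[S]) gives [S] = Km·v/(Vmax − v).
[S] = 4.11 × 15.8 / (46.2 − 15.8) = 64.94/30.40 = 2.14 nM.

2.14 nM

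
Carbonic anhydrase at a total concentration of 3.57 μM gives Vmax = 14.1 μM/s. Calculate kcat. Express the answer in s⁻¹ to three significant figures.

kcat = Vmax/[E]total = 14.1 μM/s / 3.57 μM = 3.95 s⁻¹.

3.95 s⁻¹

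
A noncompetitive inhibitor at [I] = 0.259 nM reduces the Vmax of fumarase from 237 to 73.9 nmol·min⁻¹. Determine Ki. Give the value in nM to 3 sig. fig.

Noncompetitive: Vmax,app = Vmax/α with α = 1 + [I]/Ki.
α = Vmax/Vmax,app = 237/73.9 = 3.207.
Ki = [I]/(α − 1) = 0.259/2.207 = 0.117 nM.

0.117 nM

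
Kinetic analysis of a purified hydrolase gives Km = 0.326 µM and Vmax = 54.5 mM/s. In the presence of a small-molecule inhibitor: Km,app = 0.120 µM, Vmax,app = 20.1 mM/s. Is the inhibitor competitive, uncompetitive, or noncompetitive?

uncompetitive

Both Km and Vmax decrease by the same factor (~2.71-fold) — characteristic of uncompetitive inhibition.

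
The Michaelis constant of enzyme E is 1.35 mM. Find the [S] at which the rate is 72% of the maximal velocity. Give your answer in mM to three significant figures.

3.47 mM

v/Vmax = [S]/(Km+[S]) = 0.72, so [S] = Km·0.72/(1 − 0.72) = 1.35 × 2.571.
[S] = 3.47 mM.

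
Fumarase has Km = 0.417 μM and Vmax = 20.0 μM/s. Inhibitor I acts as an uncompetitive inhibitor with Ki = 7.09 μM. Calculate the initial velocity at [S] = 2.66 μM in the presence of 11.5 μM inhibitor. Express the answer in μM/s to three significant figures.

With α = 1 + [I]/Ki = 1 + 11.5/7.09 = 2.622, the uncompetitive rate law is v = (Vmax/α)·[S] / (Km/α + [S]).
v = (20.0/2.622)×2.66 / (0.417/2.622 + 2.66) = 20.29/2.819 = 7.20 μM/s.

7.20 μM/s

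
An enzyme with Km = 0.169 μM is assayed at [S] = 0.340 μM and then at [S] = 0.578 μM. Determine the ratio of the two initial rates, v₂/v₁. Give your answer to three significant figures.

The fractional saturations are [S]/(Km+[S]) = 0.340/0.5090 = 0.6680 and 0.578/0.7470 = 0.7738.
v₂/v₁ is just their ratio: 0.7738/0.6680 = 1.16.

1.16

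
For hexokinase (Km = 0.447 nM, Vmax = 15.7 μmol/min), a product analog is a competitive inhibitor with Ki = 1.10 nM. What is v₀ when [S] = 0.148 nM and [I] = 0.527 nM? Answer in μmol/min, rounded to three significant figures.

2.87 μmol/min

With α = 1 + [I]/Ki = 1 + 0.527/1.10 = 1.479, the competitive rate law is v = Vmax[S] / (αKm + [S]).
v = 15.7×0.148 / (1.479×0.447 + 0.148) = 2.324/0.8092 = 2.87 μmol/min.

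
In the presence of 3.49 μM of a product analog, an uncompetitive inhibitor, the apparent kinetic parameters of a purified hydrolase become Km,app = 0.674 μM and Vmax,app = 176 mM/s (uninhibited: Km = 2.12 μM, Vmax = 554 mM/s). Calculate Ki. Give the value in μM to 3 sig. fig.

1.62 μM

Uncompetitive: Vmax,app = Vmax/α (and Km,app = Km/α) with α = 1 + [I]/Ki.
α = Vmax/Vmax,app = 554/176 = 3.148.
Ki = [I]/(α − 1) = 3.49/2.148 = 1.62 μM.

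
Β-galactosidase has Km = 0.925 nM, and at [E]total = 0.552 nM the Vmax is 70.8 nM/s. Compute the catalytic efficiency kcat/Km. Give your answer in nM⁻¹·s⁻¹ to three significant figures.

kcat = Vmax/[E]total = 70.8/0.552 = 128 s⁻¹.
kcat/Km = 128/0.925 = 139 nM⁻¹·s⁻¹.

139 nM⁻¹·s⁻¹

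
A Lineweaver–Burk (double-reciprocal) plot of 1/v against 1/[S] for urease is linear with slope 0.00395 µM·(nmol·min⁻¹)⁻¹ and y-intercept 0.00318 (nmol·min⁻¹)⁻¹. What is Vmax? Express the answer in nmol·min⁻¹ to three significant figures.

The y-intercept of a Lineweaver–Burk plot equals 1/Vmax, so Vmax = 1/0.00318 = 314 nmol·min⁻¹.

314 nmol·min⁻¹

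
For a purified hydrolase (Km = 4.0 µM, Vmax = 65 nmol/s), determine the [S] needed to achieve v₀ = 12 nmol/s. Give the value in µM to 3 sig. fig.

The required fractional saturation is v/Vmax = 12/65 = 0.1846.
Then [S]/(Km+[S]) = 0.1846 ⇒ [S] = 4.0 × 0.1846/(1 − 0.1846) = 0.906 µM.

0.906 µM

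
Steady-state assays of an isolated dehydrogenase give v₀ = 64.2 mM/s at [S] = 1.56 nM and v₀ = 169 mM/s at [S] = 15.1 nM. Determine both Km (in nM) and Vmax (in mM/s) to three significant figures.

Km = 3.50 nM; Vmax = 208 mM/s

In reciprocal form, 1/v = (Km/Vmax)·(1/[S]) + 1/Vmax. The two points give (1/[S], 1/v) = (0.6410, 0.01558) and (0.06623, 0.005917).
Slope = (0.01558 − 0.005917)/(0.6410 − 0.06623) = 0.01680; intercept = 0.01558 − 0.01680×0.6410 = 0.004804.
Vmax = 1/intercept = 208 mM/s; Km = slope × Vmax = 0.01680 × 208 = 3.50 nM.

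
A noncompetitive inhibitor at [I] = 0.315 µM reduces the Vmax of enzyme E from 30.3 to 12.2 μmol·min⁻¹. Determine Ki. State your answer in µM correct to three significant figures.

0.212 µM

Noncompetitive: Vmax,app = Vmax/α with α = 1 + [I]/Ki.
α = Vmax/Vmax,app = 30.3/12.2 = 2.484.
Ki = [I]/(α − 1) = 0.315/1.484 = 0.212 µM.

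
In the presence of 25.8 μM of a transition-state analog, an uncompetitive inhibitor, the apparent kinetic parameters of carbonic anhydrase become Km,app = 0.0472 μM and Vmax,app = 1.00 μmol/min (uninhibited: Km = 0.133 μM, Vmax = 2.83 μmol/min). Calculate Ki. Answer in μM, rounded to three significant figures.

14.1 μM

Uncompetitive: Vmax,app = Vmax/α (and Km,app = Km/α) with α = 1 + [I]/Ki.
α = Vmax/Vmax,app = 2.83/1.00 = 2.830.
Since α = 1 + [I]/Ki, [I]/Ki = 2.830 − 1 = 1.830 and Ki = 25.8/1.830 = 14.1 μM.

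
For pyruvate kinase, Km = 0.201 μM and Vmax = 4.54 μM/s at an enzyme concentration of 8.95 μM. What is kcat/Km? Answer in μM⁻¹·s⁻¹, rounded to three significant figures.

kcat = Vmax/[E]total = 4.54/8.95 = 0.507 s⁻¹.
kcat/Km = 0.507/0.201 = 2.52 μM⁻¹·s⁻¹.

2.52 μM⁻¹·s⁻¹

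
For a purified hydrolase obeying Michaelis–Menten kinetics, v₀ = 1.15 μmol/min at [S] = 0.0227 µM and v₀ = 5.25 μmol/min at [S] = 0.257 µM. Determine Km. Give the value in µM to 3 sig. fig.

In reciprocal form, 1/v = (Km/Vmax)·(1/[S]) + 1/Vmax. The two points give (1/[S], 1/v) = (44.05, 0.8696) and (3.891, 0.1905).
Slope = (0.8696 − 0.1905)/(44.05 − 3.891) = 0.01691; intercept = 0.8696 − 0.01691×44.05 = 0.1247.
Vmax = 1/intercept = 8.02 μmol/min; Km = slope × Vmax = 0.01691 × 8.02 = 0.136 µM.

0.136 µM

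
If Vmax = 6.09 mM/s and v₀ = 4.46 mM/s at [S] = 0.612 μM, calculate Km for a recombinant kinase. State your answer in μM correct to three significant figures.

0.224 μM

From v = Vmax[S]/(Km+[S]), Km = [S](Vmax − v)/v.
Km = 0.612 × (6.09 − 4.46) / 4.46 = 0.9976/4.46 = 0.224 μM.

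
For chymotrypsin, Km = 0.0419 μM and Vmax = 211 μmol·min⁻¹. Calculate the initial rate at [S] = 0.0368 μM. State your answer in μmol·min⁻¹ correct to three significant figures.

[S]/(Km+[S]) = 0.0368/0.07870 = 0.4676, the fractional saturation.
v = 0.4676 × Vmax = 0.4676 × 211 = 98.7 μmol·min⁻¹.

98.7 μmol·min⁻¹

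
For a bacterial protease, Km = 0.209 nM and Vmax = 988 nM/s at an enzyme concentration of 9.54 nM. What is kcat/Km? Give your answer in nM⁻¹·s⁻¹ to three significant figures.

kcat = Vmax/[E]total = 988/9.54 = 104 s⁻¹.
kcat/Km = 104/0.209 = 496 nM⁻¹·s⁻¹.

496 nM⁻¹·s⁻¹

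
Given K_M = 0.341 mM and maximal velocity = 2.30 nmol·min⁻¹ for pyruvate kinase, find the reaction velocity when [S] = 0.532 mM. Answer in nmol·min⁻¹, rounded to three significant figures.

1.40 nmol·min⁻¹

v = Vmax·[S]/(Km + [S]) = 2.30 × 0.532 / (0.341 + 0.532)
  = 1.224 / 0.8730 = 1.40 nmol·min⁻¹.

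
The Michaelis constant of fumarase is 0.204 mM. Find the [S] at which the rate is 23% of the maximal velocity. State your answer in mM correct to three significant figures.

v/Vmax = [S]/(Km+[S]) = 0.23, so [S] = Km·0.23/(1 − 0.23) = 0.204 × 0.2987.
[S] = 0.0609 mM.

0.0609 mM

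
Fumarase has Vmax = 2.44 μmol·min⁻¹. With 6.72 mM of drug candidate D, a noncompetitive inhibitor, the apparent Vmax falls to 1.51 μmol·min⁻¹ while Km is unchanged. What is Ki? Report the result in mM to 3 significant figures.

Noncompetitive: Vmax,app = Vmax/α with α = 1 + [I]/Ki.
α = Vmax/Vmax,app = 2.44/1.51 = 1.616.
Ki = [I]/(α − 1) = 6.72/0.6159 = 10.9 mM.

10.9 mM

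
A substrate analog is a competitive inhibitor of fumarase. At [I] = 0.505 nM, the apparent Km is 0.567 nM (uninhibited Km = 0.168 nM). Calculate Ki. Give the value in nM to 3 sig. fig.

Competitive: Km,app = α·Km with α = 1 + [I]/Ki.
α = Km,app/Km = 0.567/0.168 = 3.375.
Since α = 1 + [I]/Ki, [I]/Ki = 3.375 − 1 = 2.375 and Ki = 0.505/2.375 = 0.213 nM.

0.213 nM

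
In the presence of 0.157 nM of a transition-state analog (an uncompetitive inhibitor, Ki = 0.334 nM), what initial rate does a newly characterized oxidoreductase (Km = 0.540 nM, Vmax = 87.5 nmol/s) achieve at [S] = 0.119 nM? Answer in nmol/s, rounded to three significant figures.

α = 1 + [I]/Ki = 1 + 0.157/0.334 = 1.470.
For an uncompetitive inhibitor, both parameters are divided by α, giving Vmax/α and Km/α: Km,app = 0.367 nM, Vmax,app = 59.5 nmol/s.
v = Vmax,app·[S]/(Km,app + [S]) = 59.5 × 0.119/(0.367 + 0.119) = 14.6 nmol/s.

14.6 nmol/s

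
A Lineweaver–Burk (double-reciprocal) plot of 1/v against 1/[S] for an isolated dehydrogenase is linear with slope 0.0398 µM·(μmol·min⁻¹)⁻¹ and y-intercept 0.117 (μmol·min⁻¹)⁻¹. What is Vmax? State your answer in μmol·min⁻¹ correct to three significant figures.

8.55 μmol·min⁻¹

The y-intercept of a Lineweaver–Burk plot equals 1/Vmax, so Vmax = 1/0.117 = 8.55 μmol·min⁻¹.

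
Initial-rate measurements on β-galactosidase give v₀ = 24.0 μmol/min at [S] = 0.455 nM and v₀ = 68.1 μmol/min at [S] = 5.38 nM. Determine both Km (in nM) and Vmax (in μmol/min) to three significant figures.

Km = 1.10 nM; Vmax = 82.0 μmol/min

From v = Vmax[S]/(Km+[S]), each point gives Vmax = v(Km+[S])/[S].
Equating: 24.0(Km+0.455)/0.455 = 68.1(Km+5.38)/5.38.
52.75·Km + 24.0 = 12.66·Km + 68.1, so (52.75 − 12.66)·Km = 68.1 − 24.0.
Km = 44.10/40.09 = 1.10 nM; then Vmax = 24.0(1.10+0.455)/0.455 = 82.0 μmol/min.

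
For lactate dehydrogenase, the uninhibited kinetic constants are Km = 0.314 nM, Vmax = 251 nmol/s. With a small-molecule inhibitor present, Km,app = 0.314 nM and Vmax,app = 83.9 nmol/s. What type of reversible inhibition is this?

noncompetitive

Vmax decreases (251 → 83.9 nmol/s) while Km is unchanged — pure noncompetitive inhibition.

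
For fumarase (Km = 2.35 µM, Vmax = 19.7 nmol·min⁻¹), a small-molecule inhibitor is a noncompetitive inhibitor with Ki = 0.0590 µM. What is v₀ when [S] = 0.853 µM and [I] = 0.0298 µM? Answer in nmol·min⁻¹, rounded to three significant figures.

α = 1 + [I]/Ki = 1 + 0.0298/0.0590 = 1.505.
For a noncompetitive inhibitor, Vmax is reduced to Vmax/α while Km is unchanged: Km,app = 2.35 µM, Vmax,app = 13.1 nmol·min⁻¹.
v = Vmax,app·[S]/(Km,app + [S]) = 13.1 × 0.853/(2.35 + 0.853) = 3.49 nmol·min⁻¹.

3.49 nmol·min⁻¹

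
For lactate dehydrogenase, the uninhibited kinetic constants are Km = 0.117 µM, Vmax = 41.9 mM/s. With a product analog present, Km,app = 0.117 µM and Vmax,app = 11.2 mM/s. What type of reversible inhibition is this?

noncompetitive

Vmax decreases (41.9 → 11.2 mM/s) while Km is unchanged — pure noncompetitive inhibition.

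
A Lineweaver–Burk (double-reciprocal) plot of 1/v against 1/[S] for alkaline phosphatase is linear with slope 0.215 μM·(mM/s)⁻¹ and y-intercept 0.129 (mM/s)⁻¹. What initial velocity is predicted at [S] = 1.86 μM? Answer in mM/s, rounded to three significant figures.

The y-intercept is 1/Vmax, so Vmax = 1/0.129 = 7.75 mM/s.
The slope is Km/Vmax, so Km = 0.215 × 7.75 = 1.67 μM.
Then v = 7.75 × 1.86/(1.67 + 1.86) = 4.09 mM/s.

4.09 mM/s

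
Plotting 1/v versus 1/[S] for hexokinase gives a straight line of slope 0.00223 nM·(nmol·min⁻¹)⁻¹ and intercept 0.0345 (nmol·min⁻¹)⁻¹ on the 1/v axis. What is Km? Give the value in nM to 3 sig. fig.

0.0646 nM

y-intercept = 1/Vmax ⇒ Vmax = 29.0 nmol·min⁻¹; slope = Km/Vmax ⇒ Km = slope × Vmax.
Km = 0.00223 × 29.0 = 0.0646 nM.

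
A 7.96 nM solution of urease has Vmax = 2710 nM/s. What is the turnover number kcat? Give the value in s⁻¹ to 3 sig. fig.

340 s⁻¹

kcat = Vmax/[E]total = 2710 nM/s / 7.96 nM = 340 s⁻¹.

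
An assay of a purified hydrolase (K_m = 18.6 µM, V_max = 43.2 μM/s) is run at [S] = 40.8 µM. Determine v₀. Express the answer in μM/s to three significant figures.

v = Vmax·[S]/(Km + [S]) = 43.2 × 40.8 / (18.6 + 40.8)
  = 1763 / 59.40 = 29.7 μM/s.

29.7 μM/s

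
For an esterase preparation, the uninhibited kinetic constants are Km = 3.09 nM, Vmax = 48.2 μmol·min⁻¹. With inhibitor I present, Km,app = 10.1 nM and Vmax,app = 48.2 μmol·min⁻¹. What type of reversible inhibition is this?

competitive

Km increases (3.09 → 10.1 nM) while Vmax is unchanged — the hallmark of competitive inhibition.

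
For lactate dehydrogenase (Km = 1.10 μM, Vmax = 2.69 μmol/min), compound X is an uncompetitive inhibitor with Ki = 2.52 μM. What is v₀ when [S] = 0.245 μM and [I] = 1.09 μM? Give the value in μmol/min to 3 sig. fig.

α = 1 + [I]/Ki = 1 + 1.09/2.52 = 1.433.
For an uncompetitive inhibitor, both parameters are divided by α, giving Vmax/α and Km/α: Km,app = 0.768 μM, Vmax,app = 1.88 μmol/min.
v = Vmax,app·[S]/(Km,app + [S]) = 1.88 × 0.245/(0.768 + 0.245) = 0.454 μmol/min.

0.454 μmol/min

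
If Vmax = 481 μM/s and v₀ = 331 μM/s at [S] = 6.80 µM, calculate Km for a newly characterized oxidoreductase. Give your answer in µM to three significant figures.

From v = Vmax[S]/(Km+[S]), Km = [S](Vmax − v)/v.
Km = 6.80 × (481 − 331) / 331 = 1020/331 = 3.08 µM.

3.08 µM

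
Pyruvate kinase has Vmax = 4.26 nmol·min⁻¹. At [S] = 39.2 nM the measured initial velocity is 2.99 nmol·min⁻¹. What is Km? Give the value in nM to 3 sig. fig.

From v = Vmax[S]/(Km+[S]), Km = [S](Vmax − v)/v.
Km = 39.2 × (4.26 − 2.99) / 2.99 = 49.78/2.99 = 16.7 nM.

16.7 nM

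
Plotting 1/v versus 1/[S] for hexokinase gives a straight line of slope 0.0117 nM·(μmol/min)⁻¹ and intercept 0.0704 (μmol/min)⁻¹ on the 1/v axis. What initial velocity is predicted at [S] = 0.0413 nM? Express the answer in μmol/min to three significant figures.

The y-intercept is 1/Vmax, so Vmax = 1/0.0704 = 14.2 μmol/min.
The slope is Km/Vmax, so Km = 0.0117 × 14.2 = 0.166 nM.
Then v = 14.2 × 0.0413/(0.166 + 0.0413) = 2.83 μmol/min.

2.83 μmol/min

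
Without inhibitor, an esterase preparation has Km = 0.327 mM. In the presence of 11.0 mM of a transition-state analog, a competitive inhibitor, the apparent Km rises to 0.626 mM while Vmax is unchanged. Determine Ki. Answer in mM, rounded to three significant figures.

12.0 mM

Competitive: Km,app = α·Km with α = 1 + [I]/Ki.
α = Km,app/Km = 0.626/0.327 = 1.914.
Since α = 1 + [I]/Ki, [I]/Ki = 1.914 − 1 = 0.9144 and Ki = 11.0/0.9144 = 12.0 mM.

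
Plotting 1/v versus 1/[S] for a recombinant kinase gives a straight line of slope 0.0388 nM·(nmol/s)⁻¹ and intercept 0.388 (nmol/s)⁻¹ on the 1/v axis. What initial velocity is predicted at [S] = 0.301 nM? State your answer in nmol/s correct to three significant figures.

The y-intercept is 1/Vmax, so Vmax = 1/0.388 = 2.58 nmol/s.
The slope is Km/Vmax, so Km = 0.0388 × 2.58 = 0.100 nM.
Then v = 2.58 × 0.301/(0.100 + 0.301) = 1.93 nmol/s.

1.93 nmol/s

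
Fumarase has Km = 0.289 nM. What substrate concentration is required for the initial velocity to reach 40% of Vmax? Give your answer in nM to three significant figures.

0.193 nM

v/Vmax = [S]/(Km+[S]) = 0.4, so [S] = Km·0.4/(1 − 0.4) = 0.289 × 0.6667.
[S] = 0.193 nM.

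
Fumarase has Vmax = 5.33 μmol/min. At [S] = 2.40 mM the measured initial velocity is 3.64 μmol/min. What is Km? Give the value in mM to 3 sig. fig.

1.11 mM

v/Vmax = 3.64/5.33 = 0.6829 = [S]/(Km+[S]).
So Km + [S] = [S]/0.6829 = 3.514 mM, giving Km = 3.514 − 2.40 = 1.11 mM.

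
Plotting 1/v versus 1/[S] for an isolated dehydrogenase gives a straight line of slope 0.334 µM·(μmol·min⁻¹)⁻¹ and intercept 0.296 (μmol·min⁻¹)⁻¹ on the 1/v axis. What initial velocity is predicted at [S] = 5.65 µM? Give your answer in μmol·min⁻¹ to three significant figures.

2.82 μmol·min⁻¹

The y-intercept is 1/Vmax, so Vmax = 1/0.296 = 3.38 μmol·min⁻¹.
The slope is Km/Vmax, so Km = 0.334 × 3.38 = 1.13 µM.
Then v = 3.38 × 5.65/(1.13 + 5.65) = 2.82 μmol·min⁻¹.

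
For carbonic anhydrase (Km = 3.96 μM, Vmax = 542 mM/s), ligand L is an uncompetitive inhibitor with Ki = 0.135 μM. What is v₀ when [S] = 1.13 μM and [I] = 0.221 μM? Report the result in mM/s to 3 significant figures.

88.3 mM/s

With α = 1 + [I]/Ki = 1 + 0.221/0.135 = 2.637, the uncompetitive rate law is v = (Vmax/α)·[S] / (Km/α + [S]).
v = (542/2.637)×1.13 / (3.96/2.637 + 1.13) = 232.3/2.632 = 88.3 mM/s.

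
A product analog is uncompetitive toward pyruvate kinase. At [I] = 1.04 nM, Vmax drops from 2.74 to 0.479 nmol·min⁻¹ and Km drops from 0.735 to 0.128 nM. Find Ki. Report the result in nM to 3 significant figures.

0.220 nM

Uncompetitive: Vmax,app = Vmax/α (and Km,app = Km/α) with α = 1 + [I]/Ki.
α = Vmax/Vmax,app = 2.74/0.479 = 5.720.
Since α = 1 + [I]/Ki, [I]/Ki = 5.720 − 1 = 4.720 and Ki = 1.04/4.720 = 0.220 nM.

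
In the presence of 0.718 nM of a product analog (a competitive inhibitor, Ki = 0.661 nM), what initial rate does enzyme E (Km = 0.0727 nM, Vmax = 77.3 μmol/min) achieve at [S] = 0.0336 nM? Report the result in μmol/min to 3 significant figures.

With α = 1 + [I]/Ki = 1 + 0.718/0.661 = 2.086, the competitive rate law is v = Vmax[S] / (αKm + [S]).
v = 77.3×0.0336 / (2.086×0.0727 + 0.0336) = 2.597/0.1853 = 14.0 μmol/min.

14.0 μmol/min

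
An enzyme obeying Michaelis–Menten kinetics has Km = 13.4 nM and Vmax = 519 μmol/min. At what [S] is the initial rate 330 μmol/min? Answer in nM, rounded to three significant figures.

23.4 nM

Rearranging v = Vmax[S]/(Km+[S]) gives [S] = Km·v/(Vmax − v).
[S] = 13.4 × 330 / (519 − 330) = 4422/189.0 = 23.4 nM.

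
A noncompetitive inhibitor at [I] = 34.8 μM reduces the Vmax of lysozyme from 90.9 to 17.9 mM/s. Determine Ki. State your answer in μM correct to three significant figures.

8.53 μM

Noncompetitive: Vmax,app = Vmax/α with α = 1 + [I]/Ki.
α = Vmax/Vmax,app = 90.9/17.9 = 5.078.
Since α = 1 + [I]/Ki, [I]/Ki = 5.078 − 1 = 4.078 and Ki = 34.8/4.078 = 8.53 μM.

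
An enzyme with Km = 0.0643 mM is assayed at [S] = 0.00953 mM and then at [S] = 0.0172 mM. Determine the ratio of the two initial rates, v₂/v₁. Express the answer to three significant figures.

1.63

The fractional saturations are [S]/(Km+[S]) = 0.00953/0.07383 = 0.1291 and 0.0172/0.08150 = 0.2110.
v₂/v₁ is just their ratio: 0.2110/0.1291 = 1.63.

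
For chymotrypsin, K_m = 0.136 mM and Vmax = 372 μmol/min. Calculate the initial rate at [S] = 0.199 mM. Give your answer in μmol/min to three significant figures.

[S]/(Km+[S]) = 0.199/0.3350 = 0.5940, the fractional saturation.
v = 0.5940 × Vmax = 0.5940 × 372 = 221 μmol/min.

221 μmol/min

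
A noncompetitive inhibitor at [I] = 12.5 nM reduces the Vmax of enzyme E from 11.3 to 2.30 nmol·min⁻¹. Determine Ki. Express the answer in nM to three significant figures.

Noncompetitive: Vmax,app = Vmax/α with α = 1 + [I]/Ki.
α = Vmax/Vmax,app = 11.3/2.30 = 4.913.
Ki = [I]/(α − 1) = 12.5/3.913 = 3.19 nM.

3.19 nM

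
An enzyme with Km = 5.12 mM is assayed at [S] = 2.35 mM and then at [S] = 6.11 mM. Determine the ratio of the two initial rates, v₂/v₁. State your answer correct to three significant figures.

The fractional saturations are [S]/(Km+[S]) = 2.35/7.470 = 0.3146 and 6.11/11.23 = 0.5441.
v₂/v₁ is just their ratio: 0.5441/0.3146 = 1.73.

1.73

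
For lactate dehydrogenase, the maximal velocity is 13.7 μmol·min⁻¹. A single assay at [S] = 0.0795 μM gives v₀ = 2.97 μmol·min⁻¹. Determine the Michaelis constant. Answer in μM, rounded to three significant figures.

0.287 μM

From v = Vmax[S]/(Km+[S]), Km = [S](Vmax − v)/v.
Km = 0.0795 × (13.7 − 2.97) / 2.97 = 0.8530/2.97 = 0.287 μM.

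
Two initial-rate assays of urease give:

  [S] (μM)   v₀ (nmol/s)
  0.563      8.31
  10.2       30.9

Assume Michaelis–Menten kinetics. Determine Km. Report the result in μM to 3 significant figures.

In reciprocal form, 1/v = (Km/Vmax)·(1/[S]) + 1/Vmax. The two points give (1/[S], 1/v) = (1.776, 0.1203) and (0.09804, 0.03236).
Slope = (0.1203 − 0.03236)/(1.776 − 0.09804) = 0.05242; intercept = 0.1203 − 0.05242×1.776 = 0.02722.
Vmax = 1/intercept = 36.7 nmol/s; Km = slope × Vmax = 0.05242 × 36.7 = 1.93 μM.

1.93 μM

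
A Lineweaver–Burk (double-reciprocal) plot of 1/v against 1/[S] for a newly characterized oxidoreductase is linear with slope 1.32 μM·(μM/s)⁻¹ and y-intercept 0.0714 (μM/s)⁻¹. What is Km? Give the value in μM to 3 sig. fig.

18.5 μM

y-intercept = 1/Vmax ⇒ Vmax = 14.0 μM/s; slope = Km/Vmax ⇒ Km = slope × Vmax.
Km = 1.32 × 14.0 = 18.5 μM.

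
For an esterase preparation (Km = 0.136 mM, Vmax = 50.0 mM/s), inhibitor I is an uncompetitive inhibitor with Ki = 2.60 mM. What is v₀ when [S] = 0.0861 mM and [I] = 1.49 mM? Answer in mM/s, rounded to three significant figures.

15.9 mM/s

α = 1 + [I]/Ki = 1 + 1.49/2.60 = 1.573.
For an uncompetitive inhibitor, both parameters are divided by α, giving Vmax/α and Km/α: Km,app = 0.0865 mM, Vmax,app = 31.8 mM/s.
v = Vmax,app·[S]/(Km,app + [S]) = 31.8 × 0.0861/(0.0865 + 0.0861) = 15.9 mM/s.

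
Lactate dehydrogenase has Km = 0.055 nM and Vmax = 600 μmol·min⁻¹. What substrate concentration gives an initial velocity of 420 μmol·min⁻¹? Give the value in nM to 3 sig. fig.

0.128 nM

Rearranging v = Vmax[S]/(Km+[S]) gives [S] = Km·v/(Vmax − v).
[S] = 0.055 × 420 / (600 − 420) = 23.10/180.0 = 0.128 nM.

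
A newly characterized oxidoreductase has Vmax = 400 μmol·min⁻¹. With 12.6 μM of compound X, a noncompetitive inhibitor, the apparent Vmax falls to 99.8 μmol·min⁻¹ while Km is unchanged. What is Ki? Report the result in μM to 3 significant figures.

Noncompetitive: Vmax,app = Vmax/α with α = 1 + [I]/Ki.
α = Vmax/Vmax,app = 400/99.8 = 4.008.
Ki = [I]/(α − 1) = 12.6/3.008 = 4.19 μM.

4.19 μM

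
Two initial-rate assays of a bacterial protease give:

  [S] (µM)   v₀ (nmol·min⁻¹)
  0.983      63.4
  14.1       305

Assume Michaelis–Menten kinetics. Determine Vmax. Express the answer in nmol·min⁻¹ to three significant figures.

From v = Vmax[S]/(Km+[S]), each point gives Vmax = v(Km+[S])/[S].
Equating: 63.4(Km+0.983)/0.983 = 305(Km+14.1)/14.1.
64.50·Km + 63.4 = 21.63·Km + 305, so (64.50 − 21.63)·Km = 305 − 63.4.
Km = 241.6/42.87 = 5.64 µM; then Vmax = 63.4(5.64+0.983)/0.983 = 427 nmol·min⁻¹.

427 nmol·min⁻¹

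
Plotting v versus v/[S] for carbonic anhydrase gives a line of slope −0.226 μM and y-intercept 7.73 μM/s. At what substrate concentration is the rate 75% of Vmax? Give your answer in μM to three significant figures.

0.678 μM

The Eadie–Hofstee slope gives Km = 0.226 μM (slope = −Km).
v/Vmax = [S]/(Km+[S]) = 0.75 ⇒ [S] = Km·0.75/(1−0.75) = 0.226 × 3.000 = 0.678 μM.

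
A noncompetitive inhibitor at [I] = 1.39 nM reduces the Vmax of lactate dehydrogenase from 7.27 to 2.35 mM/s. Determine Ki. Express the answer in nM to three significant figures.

Noncompetitive: Vmax,app = Vmax/α with α = 1 + [I]/Ki.
α = Vmax/Vmax,app = 7.27/2.35 = 3.094.
Ki = [I]/(α − 1) = 1.39/2.094 = 0.664 nM.

0.664 nM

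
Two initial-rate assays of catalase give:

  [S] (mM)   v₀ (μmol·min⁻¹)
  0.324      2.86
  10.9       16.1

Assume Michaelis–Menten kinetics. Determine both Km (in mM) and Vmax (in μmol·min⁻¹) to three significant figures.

From v = Vmax[S]/(Km+[S]), each point gives Vmax = v(Km+[S])/[S].
Equating: 2.86(Km+0.324)/0.324 = 16.1(Km+10.9)/10.9.
8.827·Km + 2.86 = 1.477·Km + 16.1, so (8.827 − 1.477)·Km = 16.1 − 2.86.
Km = 13.24/7.350 = 1.80 mM; then Vmax = 2.86(1.80+0.324)/0.324 = 18.8 μmol·min⁻¹.

Km = 1.80 mM; Vmax = 18.8 μmol·min⁻¹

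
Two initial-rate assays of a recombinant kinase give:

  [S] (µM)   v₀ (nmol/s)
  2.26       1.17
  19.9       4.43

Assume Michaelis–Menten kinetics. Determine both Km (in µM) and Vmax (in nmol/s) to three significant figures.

From v = Vmax[S]/(Km+[S]), each point gives Vmax = v(Km+[S])/[S].
Equating: 1.17(Km+2.26)/2.26 = 4.43(Km+19.9)/19.9.
0.5177·Km + 1.17 = 0.2226·Km + 4.43, so (0.5177 − 0.2226)·Km = 4.43 − 1.17.
Km = 3.260/0.2951 = 11.0 µM; then Vmax = 1.17(11.0+2.26)/2.26 = 6.89 nmol/s.

Km = 11.0 µM; Vmax = 6.89 nmol/s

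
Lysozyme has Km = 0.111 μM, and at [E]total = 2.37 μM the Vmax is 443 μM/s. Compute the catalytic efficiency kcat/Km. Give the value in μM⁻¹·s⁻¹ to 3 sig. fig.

kcat = Vmax/[E]total = 443/2.37 = 187 s⁻¹.
kcat/Km = 187/0.111 = 1680 μM⁻¹·s⁻¹.

1680 μM⁻¹·s⁻¹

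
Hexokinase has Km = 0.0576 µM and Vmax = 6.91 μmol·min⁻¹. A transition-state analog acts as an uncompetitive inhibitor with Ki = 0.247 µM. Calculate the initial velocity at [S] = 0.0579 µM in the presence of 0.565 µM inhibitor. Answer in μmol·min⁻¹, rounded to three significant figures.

With α = 1 + [I]/Ki = 1 + 0.565/0.247 = 3.287, the uncompetitive rate law is v = (Vmax/α)·[S] / (Km/α + [S]).
v = (6.91/3.287)×0.0579 / (0.0576/3.287 + 0.0579) = 0.1217/0.07542 = 1.61 μmol·min⁻¹.

1.61 μmol·min⁻¹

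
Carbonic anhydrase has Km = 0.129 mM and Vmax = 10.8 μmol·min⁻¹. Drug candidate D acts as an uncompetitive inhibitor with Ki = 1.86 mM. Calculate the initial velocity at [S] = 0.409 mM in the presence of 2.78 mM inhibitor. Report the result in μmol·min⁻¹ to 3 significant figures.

3.84 μmol·min⁻¹

With α = 1 + [I]/Ki = 1 + 2.78/1.86 = 2.495, the uncompetitive rate law is v = (Vmax/α)·[S] / (Km/α + [S]).
v = (10.8/2.495)×0.409 / (0.129/2.495 + 0.409) = 1.771/0.4607 = 3.84 μmol·min⁻¹.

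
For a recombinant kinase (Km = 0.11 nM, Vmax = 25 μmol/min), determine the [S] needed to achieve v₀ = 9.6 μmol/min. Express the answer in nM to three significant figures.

0.0686 nM

The required fractional saturation is v/Vmax = 9.6/25 = 0.3840.
Then [S]/(Km+[S]) = 0.3840 ⇒ [S] = 0.11 × 0.3840/(1 − 0.3840) = 0.0686 nM.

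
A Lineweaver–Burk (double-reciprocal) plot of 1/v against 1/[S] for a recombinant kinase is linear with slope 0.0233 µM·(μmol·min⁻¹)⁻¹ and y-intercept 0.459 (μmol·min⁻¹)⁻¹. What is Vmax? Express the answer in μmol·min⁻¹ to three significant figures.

The y-intercept of a Lineweaver–Burk plot equals 1/Vmax, so Vmax = 1/0.459 = 2.18 μmol·min⁻¹.

2.18 μmol·min⁻¹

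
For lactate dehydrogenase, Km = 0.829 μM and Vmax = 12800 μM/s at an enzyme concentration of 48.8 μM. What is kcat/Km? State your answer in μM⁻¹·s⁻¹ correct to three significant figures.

kcat = Vmax/[E]total = 12800/48.8 = 262 s⁻¹.
kcat/Km = 262/0.829 = 316 μM⁻¹·s⁻¹.

316 μM⁻¹·s⁻¹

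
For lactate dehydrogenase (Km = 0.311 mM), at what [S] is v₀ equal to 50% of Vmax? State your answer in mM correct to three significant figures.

0.311 mM

v/Vmax = [S]/(Km+[S]) = 0.5, so [S] = Km·0.5/(1 − 0.5) = 0.311 × 1.000.
[S] = 0.311 mM.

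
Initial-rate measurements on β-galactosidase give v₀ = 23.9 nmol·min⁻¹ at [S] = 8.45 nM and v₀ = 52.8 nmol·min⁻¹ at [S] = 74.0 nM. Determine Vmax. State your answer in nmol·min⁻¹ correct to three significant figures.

62.6 nmol·min⁻¹

In reciprocal form, 1/v = (Km/Vmax)·(1/[S]) + 1/Vmax. The two points give (1/[S], 1/v) = (0.1183, 0.04184) and (0.01351, 0.01894).
Slope = (0.04184 − 0.01894)/(0.1183 − 0.01351) = 0.2185; intercept = 0.04184 − 0.2185×0.1183 = 0.01599.
Vmax = 1/intercept = 62.6 nmol·min⁻¹; Km = slope × Vmax = 0.2185 × 62.6 = 13.7 nM.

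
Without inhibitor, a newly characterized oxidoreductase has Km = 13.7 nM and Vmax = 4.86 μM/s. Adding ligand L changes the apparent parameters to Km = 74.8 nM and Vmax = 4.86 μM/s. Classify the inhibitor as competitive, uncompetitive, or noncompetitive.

competitive

Km increases (13.7 → 74.8 nM) while Vmax is unchanged — the hallmark of competitive inhibition.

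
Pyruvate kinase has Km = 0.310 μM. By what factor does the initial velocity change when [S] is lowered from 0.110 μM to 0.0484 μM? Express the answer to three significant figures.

0.516

The fractional saturations are [S]/(Km+[S]) = 0.110/0.4200 = 0.2619 and 0.0484/0.3584 = 0.1350.
v₂/v₁ is just their ratio: 0.1350/0.2619 = 0.516.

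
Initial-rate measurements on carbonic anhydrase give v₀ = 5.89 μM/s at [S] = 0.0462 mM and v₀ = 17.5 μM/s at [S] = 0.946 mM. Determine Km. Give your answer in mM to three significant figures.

In reciprocal form, 1/v = (Km/Vmax)·(1/[S]) + 1/Vmax. The two points give (1/[S], 1/v) = (21.65, 0.1698) and (1.057, 0.05714).
Slope = (0.1698 − 0.05714)/(21.65 − 1.057) = 0.005471; intercept = 0.1698 − 0.005471×21.65 = 0.05136.
Vmax = 1/intercept = 19.5 μM/s; Km = slope × Vmax = 0.005471 × 19.5 = 0.107 mM.

0.107 mM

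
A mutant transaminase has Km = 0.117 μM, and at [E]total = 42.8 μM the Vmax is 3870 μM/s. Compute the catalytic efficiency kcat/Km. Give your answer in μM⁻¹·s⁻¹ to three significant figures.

kcat = Vmax/[E]total = 3870/42.8 = 90.4 s⁻¹.
kcat/Km = 90.4/0.117 = 773 μM⁻¹·s⁻¹.

773 μM⁻¹·s⁻¹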